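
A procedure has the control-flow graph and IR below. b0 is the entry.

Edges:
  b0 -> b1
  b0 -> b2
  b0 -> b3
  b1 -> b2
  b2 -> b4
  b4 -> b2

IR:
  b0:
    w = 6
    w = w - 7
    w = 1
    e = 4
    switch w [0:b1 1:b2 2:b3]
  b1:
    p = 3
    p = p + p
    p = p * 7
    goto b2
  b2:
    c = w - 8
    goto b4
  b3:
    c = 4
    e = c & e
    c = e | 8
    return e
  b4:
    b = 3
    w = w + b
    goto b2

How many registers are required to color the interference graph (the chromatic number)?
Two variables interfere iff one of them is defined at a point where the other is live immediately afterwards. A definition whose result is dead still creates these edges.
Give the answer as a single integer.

Answer: 3

Analysis:
Per-block:
  b0: def={e,w} ue=∅
  b1: def={p} ue=∅
  b2: def={c} ue={w}
  b3: def={c,e} ue={e}
  b4: def={b,w} ue={w}

Liveness:
  b0 li=∅ lo={e,w}
  b1 li={w} lo={w}
  b2 li={w} lo={w}
  b3 li={e} lo=∅
  b4 li={w} lo={w}

Interfere edges:
  b — {w}
  c — {e,w}
  e — {c,w}
  p — {w}
  w — {b,c,e,p}

Colouring:
  lower bound: {c,e,w} mutually conflict ⇒ χ ≥ 3
  3-colouring: c0={w}  c1={b,c,p}  c2={e}
  χ = 3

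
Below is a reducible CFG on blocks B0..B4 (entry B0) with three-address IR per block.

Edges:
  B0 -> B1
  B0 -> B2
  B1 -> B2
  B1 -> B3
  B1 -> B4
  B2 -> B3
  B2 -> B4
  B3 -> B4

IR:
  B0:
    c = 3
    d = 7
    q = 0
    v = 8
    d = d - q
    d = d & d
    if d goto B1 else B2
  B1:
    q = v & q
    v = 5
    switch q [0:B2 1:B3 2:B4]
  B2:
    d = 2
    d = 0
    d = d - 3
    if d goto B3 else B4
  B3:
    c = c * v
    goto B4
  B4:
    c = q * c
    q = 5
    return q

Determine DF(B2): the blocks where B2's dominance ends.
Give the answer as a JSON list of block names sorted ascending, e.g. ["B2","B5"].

Answer: ["B3", "B4"]

Analysis:
idom tree: B1←B0 B2←B0 B3←B0 B4←B0
Dom∩ at merges:
  B2: preds {B0,B1}: {B0} ∩ {B0,B1} = {B0}; idom=B0
  B3: preds {B1,B2}: {B0,B1} ∩ {B0,B2} = {B0}; idom=B0
  B4: preds {B1,B2,B3}: {B0,B1} ∩ {B0,B2} ∩ {B0,B3} = {B0}; idom=B0

Frontier:
  join B2 pred B0: · stop@B0
  join B2 pred B1: B1 stop@B0
  join B3 pred B1: B1 stop@B0
  join B3 pred B2: B2 stop@B0
  join B4 pred B1: B1 stop@B0
  join B4 pred B2: B2 stop@B0
  join B4 pred B3: B3 stop@B0
  DF(B0)=∅
  DF(B1)={B2,B3,B4}
  DF(B2)={B3,B4}
  DF(B3)={B4}
  DF(B4)=∅

DF(B2) = ["B3", "B4"]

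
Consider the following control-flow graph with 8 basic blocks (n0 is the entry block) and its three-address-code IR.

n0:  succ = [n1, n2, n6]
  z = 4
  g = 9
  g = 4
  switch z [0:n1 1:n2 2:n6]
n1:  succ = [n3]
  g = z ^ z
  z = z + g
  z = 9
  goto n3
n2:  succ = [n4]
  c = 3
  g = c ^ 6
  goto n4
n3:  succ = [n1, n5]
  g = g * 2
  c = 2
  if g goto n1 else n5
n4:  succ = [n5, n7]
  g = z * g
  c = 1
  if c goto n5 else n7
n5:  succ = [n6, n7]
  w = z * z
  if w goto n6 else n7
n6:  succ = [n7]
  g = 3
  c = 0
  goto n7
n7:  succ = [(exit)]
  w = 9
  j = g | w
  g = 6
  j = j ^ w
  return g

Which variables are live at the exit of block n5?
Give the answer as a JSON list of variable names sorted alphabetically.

Block summaries:
  n0: def={g,z} ue=∅
  n1: def={g,z} ue={z}
  n2: def={c,g} ue=∅
  n3: def={c,g} ue={g}
  n4: def={c,g} ue={g,z}
  n5: def={w} ue={z}
  n6: def={c,g} ue=∅
  n7: def={g,j,w} ue={g}

Live sets:
  n0: in=∅ out={z}
  n1: in={z} out={g,z}
  n2: in={z} out={g,z}
  n3: in={g,z} out={g,z}
  n4: in={g,z} out={g,z}
  n5: in={g,z} out={g}
  n6: in=∅ out={g}
  n7: in={g} out=∅

live-out(n5) = ["g"]

Answer: ["g"]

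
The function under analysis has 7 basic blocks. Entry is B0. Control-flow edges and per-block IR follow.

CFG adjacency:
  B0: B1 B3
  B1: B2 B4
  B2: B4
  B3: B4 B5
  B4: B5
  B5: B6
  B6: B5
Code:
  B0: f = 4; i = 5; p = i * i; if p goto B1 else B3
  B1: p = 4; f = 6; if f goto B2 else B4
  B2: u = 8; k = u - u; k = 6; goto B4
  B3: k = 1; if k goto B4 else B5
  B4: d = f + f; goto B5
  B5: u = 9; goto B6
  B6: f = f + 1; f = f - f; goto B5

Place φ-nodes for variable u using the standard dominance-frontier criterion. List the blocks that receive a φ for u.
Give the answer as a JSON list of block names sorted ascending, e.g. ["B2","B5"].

Answer: ["B4", "B5"]

Derivation:
idom tree: B1←B0 B2←B1 B3←B0 B4←B0 B5←B0 B6←B5
Dom∩ at merges:
  B4: preds {B1,B2,B3}: {B0,B1} ∩ {B0,B1,B2} ∩ {B0,B3} = {B0}; idom=B0
  B5: preds {B3,B4,B6}: {B0,B3} ∩ {B0,B4} ∩ {B0,B5,B6} = {B0}; idom=B0

DF walk-up:
  B4←B1: walk B1 to B0
  B4←B2: walk B2→B1 to B0
  B4←B3: walk B3 to B0
  B5←B3: walk B3 to B0
  B5←B4: walk B4 to B0
  B5←B6: walk B6→B5 to B0
  DF(B0)=∅
  DF(B1)={B4}
  DF(B2)={B4}
  DF(B3)={B4,B5}
  DF(B4)={B5}
  DF(B5)={B5}
  DF(B6)={B5}

φ for u: defs {B2,B5}
  DF⁺ = {B4,B5}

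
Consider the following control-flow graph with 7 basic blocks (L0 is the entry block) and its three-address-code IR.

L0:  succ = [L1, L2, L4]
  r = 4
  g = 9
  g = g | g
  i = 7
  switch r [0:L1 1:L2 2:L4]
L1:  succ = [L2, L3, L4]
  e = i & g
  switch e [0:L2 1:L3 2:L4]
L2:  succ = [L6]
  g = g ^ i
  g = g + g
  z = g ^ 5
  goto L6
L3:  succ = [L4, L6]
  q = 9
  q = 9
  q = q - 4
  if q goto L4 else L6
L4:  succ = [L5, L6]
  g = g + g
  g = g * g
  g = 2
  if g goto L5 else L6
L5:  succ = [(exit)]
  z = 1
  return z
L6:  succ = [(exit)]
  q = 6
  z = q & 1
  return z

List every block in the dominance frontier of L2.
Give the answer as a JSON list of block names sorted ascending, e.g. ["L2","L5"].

idom tree: L1←L0 L2←L0 L3←L1 L4←L0 L5←L4 L6←L0
Dom∩ at merges:
  L2: preds {L0,L1}: {L0} ∩ {L0,L1} = {L0}; idom=L0
  L4: preds {L0,L1,L3}: {L0} ∩ {L0,L1} ∩ {L0,L1,L3} = {L0}; idom=L0
  L6: preds {L2,L3,L4}: {L0,L2} ∩ {L0,L1,L3} ∩ {L0,L4} = {L0}; idom=L0

Frontier:
  join L2 pred L0: · stop@L0
  join L2 pred L1: L1 stop@L0
  join L4 pred L0: · stop@L0
  join L4 pred L1: L1 stop@L0
  join L4 pred L3: L3→L1 stop@L0
  join L6 pred L2: L2 stop@L0
  join L6 pred L3: L3→L1 stop@L0
  join L6 pred L4: L4 stop@L0
  L0: DF=∅
  L1: DF={L2,L4,L6}
  L2: DF={L6}
  L3: DF={L4,L6}
  L4: DF={L6}
  L5: DF=∅
  L6: DF=∅

DF(L2) = ["L6"]

Answer: ["L6"]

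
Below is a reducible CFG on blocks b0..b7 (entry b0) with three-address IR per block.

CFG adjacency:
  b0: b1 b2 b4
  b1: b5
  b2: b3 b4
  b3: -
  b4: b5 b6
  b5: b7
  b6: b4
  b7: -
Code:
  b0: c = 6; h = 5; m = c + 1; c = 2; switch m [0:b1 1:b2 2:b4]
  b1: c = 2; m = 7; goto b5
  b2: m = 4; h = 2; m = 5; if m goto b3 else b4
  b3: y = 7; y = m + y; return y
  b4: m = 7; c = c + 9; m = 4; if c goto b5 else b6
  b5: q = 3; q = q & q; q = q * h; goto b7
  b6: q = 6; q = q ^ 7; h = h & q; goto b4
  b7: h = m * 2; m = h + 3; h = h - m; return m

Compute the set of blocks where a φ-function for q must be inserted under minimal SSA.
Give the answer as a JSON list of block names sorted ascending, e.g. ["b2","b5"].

Answer: ["b4", "b5"]

Analysis:
idom tree: b1←b0 b2←b0 b3←b2 b4←b0 b5←b0 b6←b4 b7←b5
Join-block Dom:
  b4: preds {b0,b2,b6}: {b0} ∩ {b0,b2} ∩ {b0,b4,b6} = {b0}; idom=b0
  b5: preds {b1,b4}: {b0,b1} ∩ {b0,b4} = {b0}; idom=b0

Frontier:
  b4←b0: walk · to b0
  b4←b2: walk b2 to b0
  b4←b6: walk b6→b4 to b0
  b5←b1: walk b1 to b0
  b5←b4: walk b4 to b0
  DF(b0)=∅
  DF(b1)={b5}
  DF(b2)={b4}
  DF(b3)=∅
  DF(b4)={b4,b5}
  DF(b5)=∅
  DF(b6)={b4}
  DF(b7)=∅

φ for q: defs {b5,b6}
  DF⁺ = {b4,b5}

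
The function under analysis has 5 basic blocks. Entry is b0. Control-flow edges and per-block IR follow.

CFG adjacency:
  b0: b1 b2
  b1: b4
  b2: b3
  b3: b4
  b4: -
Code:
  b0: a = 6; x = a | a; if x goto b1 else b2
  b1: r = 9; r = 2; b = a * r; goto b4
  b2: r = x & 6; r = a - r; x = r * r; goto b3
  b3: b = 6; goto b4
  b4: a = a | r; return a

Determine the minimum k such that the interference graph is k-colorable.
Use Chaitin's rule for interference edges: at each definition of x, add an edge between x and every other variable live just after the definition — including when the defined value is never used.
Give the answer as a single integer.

Answer: 3

Analysis:
Block summaries:
  b0 def {a,x} use ∅
  b1 def {b,r} use {a}
  b2 def {r,x} use {a,x}
  b3 def {b} use ∅
  b4 def {a} use {a,r}

Liveness:
  b0 li=∅ lo={a,x}
  b1 li={a} lo={a,r}
  b2 li={a,x} lo={a,r}
  b3 li={a,r} lo={a,r}
  b4 li={a,r} lo=∅

Interference:
  a: {b,r,x}
  b: {a,r}
  r: {a,b,x}
  x: {a,r}

Chromatic number:
  lower bound: {a,b,r} mutually conflict ⇒ χ ≥ 3
  assign a→r0 b→r2 r→r1 x→r2 — no edge inside a register ⇒ χ ≤ 3
  χ = 3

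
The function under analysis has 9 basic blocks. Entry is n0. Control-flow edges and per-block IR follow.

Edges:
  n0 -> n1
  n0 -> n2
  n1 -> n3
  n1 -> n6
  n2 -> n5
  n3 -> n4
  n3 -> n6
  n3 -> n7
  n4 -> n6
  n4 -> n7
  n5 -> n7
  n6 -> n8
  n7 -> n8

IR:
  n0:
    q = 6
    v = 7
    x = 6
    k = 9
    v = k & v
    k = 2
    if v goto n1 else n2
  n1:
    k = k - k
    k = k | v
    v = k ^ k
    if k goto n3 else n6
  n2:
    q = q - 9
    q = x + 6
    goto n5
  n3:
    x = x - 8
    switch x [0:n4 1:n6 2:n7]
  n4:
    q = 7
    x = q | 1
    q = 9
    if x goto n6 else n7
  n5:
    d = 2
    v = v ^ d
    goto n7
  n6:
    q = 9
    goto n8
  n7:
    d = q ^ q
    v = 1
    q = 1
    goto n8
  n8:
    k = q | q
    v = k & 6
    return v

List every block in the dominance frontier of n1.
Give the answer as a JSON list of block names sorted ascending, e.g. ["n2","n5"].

Answer: ["n7", "n8"]

Analysis:
idom tree: n1←n0 n2←n0 n3←n1 n4←n3 n5←n2 n6←n1 n7←n0 n8←n0
Dom∩ at merges:
  n6: preds {n1,n3,n4}: {n0,n1} ∩ {n0,n1,n3} ∩ {n0,n1,n3,n4} = {n0,n1}; idom=n1
  n7: preds {n3,n4,n5}: {n0,n1,n3} ∩ {n0,n1,n3,n4} ∩ {n0,n2,n5} = {n0}; idom=n0
  n8: preds {n6,n7}: {n0,n1,n6} ∩ {n0,n7} = {n0}; idom=n0

Frontier:
  join n6 pred n1: · stop@n1
  join n6 pred n3: n3 stop@n1
  join n6 pred n4: n4→n3 stop@n1
  join n7 pred n3: n3→n1 stop@n0
  join n7 pred n4: n4→n3→n1 stop@n0
  join n7 pred n5: n5→n2 stop@n0
  join n8 pred n6: n6→n1 stop@n0
  join n8 pred n7: n7 stop@n0
  DF(n0)=∅
  DF(n1)={n7,n8}
  DF(n2)={n7}
  DF(n3)={n6,n7}
  DF(n4)={n6,n7}
  DF(n5)={n7}
  DF(n6)={n8}
  DF(n7)={n8}
  DF(n8)=∅

DF(n1) = ["n7", "n8"]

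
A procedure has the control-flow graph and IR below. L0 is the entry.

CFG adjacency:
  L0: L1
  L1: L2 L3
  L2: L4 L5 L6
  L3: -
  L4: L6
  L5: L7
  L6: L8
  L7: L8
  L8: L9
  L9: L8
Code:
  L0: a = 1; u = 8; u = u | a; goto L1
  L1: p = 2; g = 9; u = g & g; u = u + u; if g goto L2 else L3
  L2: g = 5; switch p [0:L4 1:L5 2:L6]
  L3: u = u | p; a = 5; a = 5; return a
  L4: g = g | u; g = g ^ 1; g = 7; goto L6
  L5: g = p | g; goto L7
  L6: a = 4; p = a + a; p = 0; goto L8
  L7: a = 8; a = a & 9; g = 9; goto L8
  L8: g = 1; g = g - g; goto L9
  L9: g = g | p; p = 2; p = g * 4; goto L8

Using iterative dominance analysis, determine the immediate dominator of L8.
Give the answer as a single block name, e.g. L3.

idom tree: L1←L0 L2←L1 L3←L1 L4←L2 L5←L2 L6←L2 L7←L5 L8←L2 L9←L8
Dom∩ at merges:
  L6: preds {L2,L4}: {L0,L1,L2} ∩ {L0,L1,L2,L4} = {L0,L1,L2}; idom=L2
  L8: preds {L6,L7,L9}: {L0,L1,L2,L6} ∩ {L0,L1,L2,L5,L7} ∩ {L0,L1,L2,L8,L9} = {L0,L1,L2}; idom=L2

idom(L8) = L2

Answer: L2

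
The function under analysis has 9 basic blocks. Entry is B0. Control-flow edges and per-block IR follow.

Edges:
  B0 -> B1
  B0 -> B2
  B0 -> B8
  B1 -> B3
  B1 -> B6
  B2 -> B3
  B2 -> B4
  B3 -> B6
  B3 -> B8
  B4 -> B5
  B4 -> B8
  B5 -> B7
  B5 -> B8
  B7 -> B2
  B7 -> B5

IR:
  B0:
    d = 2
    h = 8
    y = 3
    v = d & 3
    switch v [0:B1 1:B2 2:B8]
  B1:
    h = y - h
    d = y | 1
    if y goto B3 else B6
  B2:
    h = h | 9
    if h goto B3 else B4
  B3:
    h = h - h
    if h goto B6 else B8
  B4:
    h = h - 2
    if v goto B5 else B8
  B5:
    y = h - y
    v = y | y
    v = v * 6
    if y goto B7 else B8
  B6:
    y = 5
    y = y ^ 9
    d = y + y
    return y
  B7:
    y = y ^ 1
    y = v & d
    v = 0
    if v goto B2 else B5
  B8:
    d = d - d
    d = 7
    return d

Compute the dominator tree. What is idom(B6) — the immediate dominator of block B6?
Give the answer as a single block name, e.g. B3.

Answer: B0

Working:
idom tree: B1←B0 B2←B0 B3←B0 B4←B2 B5←B4 B6←B0 B7←B5 B8←B0
Dom∩ at merges:
  B2: preds {B0,B7}: {B0} ∩ {B0,B2,B4,B5,B7} = {B0}; idom=B0
  B3: preds {B1,B2}: {B0,B1} ∩ {B0,B2} = {B0}; idom=B0
  B5: preds {B4,B7}: {B0,B2,B4} ∩ {B0,B2,B4,B5,B7} = {B0,B2,B4}; idom=B4
  B6: preds {B1,B3}: {B0,B1} ∩ {B0,B3} = {B0}; idom=B0
  B8: preds {B0,B3,B4,B5}: {B0} ∩ {B0,B3} ∩ {B0,B2,B4} ∩ {B0,B2,B4,B5} = {B0}; idom=B0

idom(B6) = B0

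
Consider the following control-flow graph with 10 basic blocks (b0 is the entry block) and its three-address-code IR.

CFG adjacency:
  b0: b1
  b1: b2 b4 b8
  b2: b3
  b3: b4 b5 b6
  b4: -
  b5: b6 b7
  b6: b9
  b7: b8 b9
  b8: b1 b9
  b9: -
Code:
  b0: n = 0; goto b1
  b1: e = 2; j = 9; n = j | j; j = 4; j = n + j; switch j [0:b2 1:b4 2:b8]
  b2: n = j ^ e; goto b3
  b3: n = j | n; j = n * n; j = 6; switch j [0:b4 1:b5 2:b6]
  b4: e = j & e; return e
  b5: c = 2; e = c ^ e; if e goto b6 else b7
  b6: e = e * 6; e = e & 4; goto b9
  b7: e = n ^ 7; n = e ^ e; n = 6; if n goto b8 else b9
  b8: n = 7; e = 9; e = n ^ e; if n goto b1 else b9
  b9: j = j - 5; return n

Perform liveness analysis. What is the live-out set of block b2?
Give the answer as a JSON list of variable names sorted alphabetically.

Block summaries:
  b0: def={n} ue=∅
  b1: def={e,j,n} ue=∅
  b2: def={n} ue={e,j}
  b3: def={j,n} ue={j,n}
  b4: def={e} ue={e,j}
  b5: def={c,e} ue={e}
  b6: def={e} ue={e}
  b7: def={e,n} ue={n}
  b8: def={e,n} ue=∅
  b9: def={j} ue={j,n}

Backward fixpoint:
  b0: in=∅ out=∅
  b1: in=∅ out={e,j}
  b2: in={e,j} out={e,j,n}
  b3: in={e,j,n} out={e,j,n}
  b4: in={e,j} out=∅
  b5: in={e,j,n} out={e,j,n}
  b6: in={e,j,n} out={j,n}
  b7: in={j,n} out={j,n}
  b8: in={j} out={j,n}
  b9: in={j,n} out=∅

live-out(b2) = ["e", "j", "n"]

Answer: ["e", "j", "n"]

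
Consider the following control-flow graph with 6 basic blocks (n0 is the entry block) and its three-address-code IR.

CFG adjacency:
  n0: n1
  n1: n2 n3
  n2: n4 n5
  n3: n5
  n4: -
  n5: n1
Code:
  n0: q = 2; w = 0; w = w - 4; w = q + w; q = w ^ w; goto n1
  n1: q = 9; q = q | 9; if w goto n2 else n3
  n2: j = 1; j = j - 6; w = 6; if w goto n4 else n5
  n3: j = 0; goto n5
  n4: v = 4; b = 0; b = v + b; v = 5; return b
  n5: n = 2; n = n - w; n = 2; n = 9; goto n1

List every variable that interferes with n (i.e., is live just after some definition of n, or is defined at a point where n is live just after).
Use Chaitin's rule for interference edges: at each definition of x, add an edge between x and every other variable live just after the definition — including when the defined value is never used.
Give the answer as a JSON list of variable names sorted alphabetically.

Answer: ["w"]

Analysis:
def/use:
  n0: def={q,w} ue=∅
  n1: def={q} ue={w}
  n2: def={j,w} ue=∅
  n3: def={j} ue=∅
  n4: def={b,v} ue=∅
  n5: def={n} ue={w}

Live sets:
  n0 li=∅ lo={w}
  n1 li={w} lo={w}
  n2 li=∅ lo={w}
  n3 li={w} lo={w}
  n4 li=∅ lo=∅
  n5 li={w} lo={w}

Interference:
  b — {v}
  j — {w}
  n — {w}
  q — {w}
  v — {b}
  w — {j,n,q}

N(n) = ["w"]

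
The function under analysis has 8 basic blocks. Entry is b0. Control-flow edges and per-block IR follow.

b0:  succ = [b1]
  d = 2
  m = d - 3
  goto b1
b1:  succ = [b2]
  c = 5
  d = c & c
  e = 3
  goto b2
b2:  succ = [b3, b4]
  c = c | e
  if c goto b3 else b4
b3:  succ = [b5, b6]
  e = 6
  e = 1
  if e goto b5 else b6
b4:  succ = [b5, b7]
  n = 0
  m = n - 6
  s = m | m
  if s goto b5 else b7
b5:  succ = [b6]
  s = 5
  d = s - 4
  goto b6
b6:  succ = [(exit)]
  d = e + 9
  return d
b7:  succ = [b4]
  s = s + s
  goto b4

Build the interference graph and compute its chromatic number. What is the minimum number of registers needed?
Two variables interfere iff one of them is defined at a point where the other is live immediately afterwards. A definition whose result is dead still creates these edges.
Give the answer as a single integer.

Answer: 3

Analysis:
Block summaries:
  b0 def {d,m} use ∅
  b1 def {c,d,e} use ∅
  b2 def {c} use {c,e}
  b3 def {e} use ∅
  b4 def {m,n,s} use ∅
  b5 def {d,s} use ∅
  b6 def {d} use {e}
  b7 def {s} use {s}

Backward fixpoint:
  b0: in=∅ out=∅
  b1: in=∅ out={c,e}
  b2: in={c,e} out={e}
  b3: in=∅ out={e}
  b4: in={e} out={e,s}
  b5: in={e} out={e}
  b6: in={e} out=∅
  b7: in={e,s} out={e}

Interfere edges:
  c: {d,e}
  d: {c,e}
  e: {c,d,m,n,s}
  m: {e}
  n: {e}
  s: {e}

Colouring:
  clique {c,d,e} ⇒ need ≥ 3
  3-colouring: c0={e}  c1={c,m,n,s}  c2={d}
  χ = 3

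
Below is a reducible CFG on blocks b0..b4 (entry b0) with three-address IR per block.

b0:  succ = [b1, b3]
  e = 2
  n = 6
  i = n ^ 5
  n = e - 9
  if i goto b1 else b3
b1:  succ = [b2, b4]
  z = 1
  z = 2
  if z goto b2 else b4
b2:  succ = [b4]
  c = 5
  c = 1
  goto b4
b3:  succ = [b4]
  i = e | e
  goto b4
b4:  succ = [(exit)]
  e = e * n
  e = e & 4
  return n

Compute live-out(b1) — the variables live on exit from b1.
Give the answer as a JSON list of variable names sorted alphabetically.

Per-block:
  b0: {e,i,n} / ∅
  b1: {z} / ∅
  b2: {c} / ∅
  b3: {i} / {e}
  b4: {e} / {e,n}

Live sets:
  b0 li=∅ lo={e,n}
  b1 li={e,n} lo={e,n}
  b2 li={e,n} lo={e,n}
  b3 li={e,n} lo={e,n}
  b4 li={e,n} lo=∅

live-out(b1) = ["e", "n"]

Answer: ["e", "n"]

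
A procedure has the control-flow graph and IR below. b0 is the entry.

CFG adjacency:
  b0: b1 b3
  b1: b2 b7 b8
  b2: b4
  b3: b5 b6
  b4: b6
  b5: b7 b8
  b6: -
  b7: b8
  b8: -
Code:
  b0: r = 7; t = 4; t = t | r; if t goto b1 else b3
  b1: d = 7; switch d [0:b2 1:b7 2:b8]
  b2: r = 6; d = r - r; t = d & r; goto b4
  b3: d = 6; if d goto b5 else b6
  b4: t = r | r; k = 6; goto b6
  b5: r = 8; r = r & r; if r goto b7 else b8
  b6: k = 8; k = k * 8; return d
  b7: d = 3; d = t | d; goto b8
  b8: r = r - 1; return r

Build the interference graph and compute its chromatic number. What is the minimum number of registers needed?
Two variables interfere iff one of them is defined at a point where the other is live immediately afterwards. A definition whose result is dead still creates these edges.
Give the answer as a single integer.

Answer: 3

Working:
def/use:
  b0 def {r,t} use ∅
  b1 def {d} use ∅
  b2 def {d,r,t} use ∅
  b3 def {d} use ∅
  b4 def {k,t} use {r}
  b5 def {r} use ∅
  b6 def {k} use {d}
  b7 def {d} use {t}
  b8 def {r} use {r}

Liveness:
  b0 li=∅ lo={r,t}
  b1 li={r,t} lo={r,t}
  b2 li=∅ lo={d,r}
  b3 li={t} lo={d,t}
  b4 li={d,r} lo={d}
  b5 li={t} lo={r,t}
  b6 li={d} lo=∅
  b7 li={r,t} lo={r}
  b8 li={r} lo=∅

Interference:
  d — {k,r,t}
  k — {d}
  r — {d,t}
  t — {d,r}

Registers:
  {d,r,t} pairwise interfere (3-clique) ⇒ χ ≥ 3
  assign d→R0 k→R1 r→R1 t→R2 — no edge inside a register ⇒ χ ≤ 3
  χ = 3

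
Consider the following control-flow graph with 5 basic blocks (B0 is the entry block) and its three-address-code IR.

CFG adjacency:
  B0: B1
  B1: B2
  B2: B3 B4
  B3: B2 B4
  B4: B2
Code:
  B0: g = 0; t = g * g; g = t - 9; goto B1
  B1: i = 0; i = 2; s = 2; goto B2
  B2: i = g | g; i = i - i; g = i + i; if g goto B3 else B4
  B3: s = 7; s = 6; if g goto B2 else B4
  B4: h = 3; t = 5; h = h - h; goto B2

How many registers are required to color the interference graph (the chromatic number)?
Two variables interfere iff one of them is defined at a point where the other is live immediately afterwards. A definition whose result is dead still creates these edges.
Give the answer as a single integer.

Block summaries:
  B0: def={g,t} ue=∅
  B1: def={i,s} ue=∅
  B2: def={g,i} ue={g}
  B3: def={s} ue={g}
  B4: def={h,t} ue=∅

Backward fixpoint:
  B0 li=∅ lo={g}
  B1 li={g} lo={g}
  B2 li={g} lo={g}
  B3 li={g} lo={g}
  B4 li={g} lo={g}

Interference:
  g: {h,i,s,t}
  h: {g,t}
  i: {g}
  s: {g}
  t: {g,h}

Chromatic number:
  clique {g,h,t} ⇒ need ≥ 3
  3-colouring: c0={g}  c1={h,i,s}  c2={t}
  χ = 3

Answer: 3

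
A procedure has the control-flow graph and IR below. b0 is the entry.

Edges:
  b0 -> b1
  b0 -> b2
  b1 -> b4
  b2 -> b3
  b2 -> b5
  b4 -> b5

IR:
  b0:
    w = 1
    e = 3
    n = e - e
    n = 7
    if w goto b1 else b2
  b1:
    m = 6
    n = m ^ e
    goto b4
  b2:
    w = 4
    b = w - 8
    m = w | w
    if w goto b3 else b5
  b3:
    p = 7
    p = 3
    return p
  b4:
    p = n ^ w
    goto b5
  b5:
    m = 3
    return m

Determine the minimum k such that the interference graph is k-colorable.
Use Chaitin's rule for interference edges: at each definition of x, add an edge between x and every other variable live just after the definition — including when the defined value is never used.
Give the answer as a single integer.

Answer: 3

Derivation:
def/use:
  b0: def={e,n,w} ue=∅
  b1: def={m,n} ue={e}
  b2: def={b,m,w} ue=∅
  b3: def={p} ue=∅
  b4: def={p} ue={n,w}
  b5: def={m} ue=∅

Liveness:
  live b0: ∅→{e,w}
  live b1: {e,w}→{n,w}
  live b2: ∅→∅
  live b3: ∅→∅
  live b4: {n,w}→∅
  live b5: ∅→∅

Conflict graph:
  b — {w}
  e — {m,n,w}
  m — {e,w}
  n — {e,w}
  p — ∅
  w — {b,e,m,n}

Chromatic number:
  clique {e,m,w} ⇒ need ≥ 3
  assign b→R1 e→R1 m→R2 n→R2 p→R0 w→R0 — no edge inside a register ⇒ χ ≤ 3
  χ = 3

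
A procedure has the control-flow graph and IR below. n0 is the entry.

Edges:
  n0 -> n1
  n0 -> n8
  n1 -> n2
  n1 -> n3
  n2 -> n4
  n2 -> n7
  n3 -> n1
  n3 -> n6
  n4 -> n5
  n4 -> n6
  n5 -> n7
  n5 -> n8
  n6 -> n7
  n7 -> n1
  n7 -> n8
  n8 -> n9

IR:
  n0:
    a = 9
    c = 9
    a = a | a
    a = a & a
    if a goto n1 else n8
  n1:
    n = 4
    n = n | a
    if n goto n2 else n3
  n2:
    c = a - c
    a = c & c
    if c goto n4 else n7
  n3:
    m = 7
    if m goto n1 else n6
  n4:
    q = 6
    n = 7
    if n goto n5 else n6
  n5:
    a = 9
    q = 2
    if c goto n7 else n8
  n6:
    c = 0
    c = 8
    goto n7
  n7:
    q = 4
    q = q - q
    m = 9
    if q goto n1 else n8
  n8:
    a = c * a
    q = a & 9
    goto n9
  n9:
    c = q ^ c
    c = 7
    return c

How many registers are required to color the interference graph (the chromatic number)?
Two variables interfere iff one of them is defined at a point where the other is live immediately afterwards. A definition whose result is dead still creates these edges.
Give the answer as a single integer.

Answer: 4

Analysis:
Per-block:
  n0: def={a,c} ue=∅
  n1: def={n} ue={a}
  n2: def={a,c} ue={a,c}
  n3: def={m} ue=∅
  n4: def={n,q} ue=∅
  n5: def={a,q} ue={c}
  n6: def={c} ue=∅
  n7: def={m,q} ue=∅
  n8: def={a,q} ue={a,c}
  n9: def={c} ue={c,q}

Backward fixpoint:
  n0 li=∅ lo={a,c}
  n1 li={a,c} lo={a,c}
  n2 li={a,c} lo={a,c}
  n3 li={a,c} lo={a,c}
  n4 li={a,c} lo={a,c}
  n5 li={c} lo={a,c}
  n6 li={a} lo={a,c}
  n7 li={a,c} lo={a,c}
  n8 li={a,c} lo={c,q}
  n9 li={c,q} lo=∅

Conflict graph:
  a: {c,m,n,q}
  c: {a,m,n,q}
  m: {a,c,q}
  n: {a,c}
  q: {a,c,m}

Chromatic number:
  {a,c,m,q} pairwise interfere (4-clique) ⇒ χ ≥ 4
  4-colouring: R0={a}  R1={c}  R2={m,n}  R3={q}
  χ = 4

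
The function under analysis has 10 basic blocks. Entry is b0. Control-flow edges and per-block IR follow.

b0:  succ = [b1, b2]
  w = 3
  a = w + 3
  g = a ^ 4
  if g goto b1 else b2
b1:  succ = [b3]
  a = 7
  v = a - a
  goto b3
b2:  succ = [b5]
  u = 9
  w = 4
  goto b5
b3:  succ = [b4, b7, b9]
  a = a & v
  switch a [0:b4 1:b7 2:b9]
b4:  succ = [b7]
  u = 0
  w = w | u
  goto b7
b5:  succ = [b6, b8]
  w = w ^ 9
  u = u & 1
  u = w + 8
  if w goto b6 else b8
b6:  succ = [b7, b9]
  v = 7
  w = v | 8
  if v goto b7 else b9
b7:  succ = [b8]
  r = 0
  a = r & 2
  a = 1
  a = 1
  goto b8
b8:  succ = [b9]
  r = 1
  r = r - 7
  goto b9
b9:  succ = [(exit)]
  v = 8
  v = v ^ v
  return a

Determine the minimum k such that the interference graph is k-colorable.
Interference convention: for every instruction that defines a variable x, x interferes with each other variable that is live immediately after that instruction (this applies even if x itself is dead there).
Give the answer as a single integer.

Block summaries:
  b0 def {a,g,w} use ∅
  b1 def {a,v} use ∅
  b2 def {u,w} use ∅
  b3 def {a} use {a,v}
  b4 def {u,w} use {w}
  b5 def {u,w} use {u,w}
  b6 def {v,w} use ∅
  b7 def {a,r} use ∅
  b8 def {r} use ∅
  b9 def {v} use {a}

Liveness:
  b0: in=∅ out={a,w}
  b1: in={w} out={a,v,w}
  b2: in={a} out={a,u,w}
  b3: in={a,v,w} out={a,w}
  b4: in={w} out=∅
  b5: in={a,u,w} out={a}
  b6: in={a} out={a}
  b7: in=∅ out={a}
  b8: in={a} out={a}
  b9: in={a} out=∅

Interference:
  a — {g,r,u,v,w}
  g — {a,w}
  r — {a}
  u — {a,w}
  v — {a,w}
  w — {a,g,u,v}

Chromatic number:
  {a,g,w} pairwise interfere (3-clique) ⇒ χ ≥ 3
  assign a→R0 g→R2 r→R1 u→R2 v→R2 w→R1 — no edge inside a register ⇒ χ ≤ 3
  χ = 3

Answer: 3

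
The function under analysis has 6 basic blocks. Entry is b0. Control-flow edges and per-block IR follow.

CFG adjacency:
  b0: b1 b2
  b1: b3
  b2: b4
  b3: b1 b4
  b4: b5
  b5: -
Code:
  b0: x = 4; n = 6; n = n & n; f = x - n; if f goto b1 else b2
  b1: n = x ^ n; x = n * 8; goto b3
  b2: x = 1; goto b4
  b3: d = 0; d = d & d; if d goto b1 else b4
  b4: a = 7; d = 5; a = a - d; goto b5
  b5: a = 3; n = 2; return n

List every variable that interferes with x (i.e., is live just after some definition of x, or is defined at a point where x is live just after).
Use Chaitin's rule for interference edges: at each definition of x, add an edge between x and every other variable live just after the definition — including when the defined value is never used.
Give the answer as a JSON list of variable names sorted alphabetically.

Answer: ["d", "f", "n"]

Working:
Block summaries:
  b0: def={f,n,x} ue=∅
  b1: def={n,x} ue={n,x}
  b2: def={x} ue=∅
  b3: def={d} ue=∅
  b4: def={a,d} ue=∅
  b5: def={a,n} ue=∅

Backward fixpoint:
  b0 li=∅ lo={n,x}
  b1 li={n,x} lo={n,x}
  b2 li=∅ lo=∅
  b3 li={n,x} lo={n,x}
  b4 li=∅ lo=∅
  b5 li=∅ lo=∅

Conflict graph:
  a: {d}
  d: {a,n,x}
  f: {n,x}
  n: {d,f,x}
  x: {d,f,n}

N(x) = ["d", "f", "n"]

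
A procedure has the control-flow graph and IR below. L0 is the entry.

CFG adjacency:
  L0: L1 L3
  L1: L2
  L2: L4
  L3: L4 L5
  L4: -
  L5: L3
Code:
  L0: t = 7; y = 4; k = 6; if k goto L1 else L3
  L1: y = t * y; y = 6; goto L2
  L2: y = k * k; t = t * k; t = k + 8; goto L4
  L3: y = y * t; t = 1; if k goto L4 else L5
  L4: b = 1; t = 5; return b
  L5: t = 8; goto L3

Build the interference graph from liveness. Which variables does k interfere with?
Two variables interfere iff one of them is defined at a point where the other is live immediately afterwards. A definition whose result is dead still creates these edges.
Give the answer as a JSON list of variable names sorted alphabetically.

Answer: ["t", "y"]

Working:
def/use:
  L0: {k,t,y} / ∅
  L1: {y} / {t,y}
  L2: {t,y} / {k,t}
  L3: {t,y} / {k,t,y}
  L4: {b,t} / ∅
  L5: {t} / ∅

Live sets:
  live L0: ∅→{k,t,y}
  live L1: {k,t,y}→{k,t}
  live L2: {k,t}→∅
  live L3: {k,t,y}→{k,y}
  live L4: ∅→∅
  live L5: {k,y}→{k,t,y}

Conflict graph:
  b↔{t}
  k↔{t,y}
  t↔{b,k,y}
  y↔{k,t}

N(k) = ["t", "y"]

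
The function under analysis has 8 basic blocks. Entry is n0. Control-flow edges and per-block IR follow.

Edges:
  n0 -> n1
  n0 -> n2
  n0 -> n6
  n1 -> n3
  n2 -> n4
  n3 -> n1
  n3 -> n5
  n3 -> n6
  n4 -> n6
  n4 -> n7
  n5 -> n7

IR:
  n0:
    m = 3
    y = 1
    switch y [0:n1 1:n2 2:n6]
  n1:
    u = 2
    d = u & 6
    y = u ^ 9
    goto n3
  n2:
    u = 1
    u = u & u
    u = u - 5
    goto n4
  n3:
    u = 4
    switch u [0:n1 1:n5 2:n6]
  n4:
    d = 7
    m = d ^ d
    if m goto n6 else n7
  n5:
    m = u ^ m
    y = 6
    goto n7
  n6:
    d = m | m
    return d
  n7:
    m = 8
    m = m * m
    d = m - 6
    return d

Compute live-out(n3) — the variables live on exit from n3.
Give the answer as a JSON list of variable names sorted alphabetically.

Block summaries:
  n0: def={m,y} ue=∅
  n1: def={d,u,y} ue=∅
  n2: def={u} ue=∅
  n3: def={u} ue=∅
  n4: def={d,m} ue=∅
  n5: def={m,y} ue={m,u}
  n6: def={d} ue={m}
  n7: def={d,m} ue=∅

Backward fixpoint:
  n0 li=∅ lo={m}
  n1 li={m} lo={m}
  n2 li=∅ lo=∅
  n3 li={m} lo={m,u}
  n4 li=∅ lo={m}
  n5 li={m,u} lo=∅
  n6 li={m} lo=∅
  n7 li=∅ lo=∅

live-out(n3) = ["m", "u"]

Answer: ["m", "u"]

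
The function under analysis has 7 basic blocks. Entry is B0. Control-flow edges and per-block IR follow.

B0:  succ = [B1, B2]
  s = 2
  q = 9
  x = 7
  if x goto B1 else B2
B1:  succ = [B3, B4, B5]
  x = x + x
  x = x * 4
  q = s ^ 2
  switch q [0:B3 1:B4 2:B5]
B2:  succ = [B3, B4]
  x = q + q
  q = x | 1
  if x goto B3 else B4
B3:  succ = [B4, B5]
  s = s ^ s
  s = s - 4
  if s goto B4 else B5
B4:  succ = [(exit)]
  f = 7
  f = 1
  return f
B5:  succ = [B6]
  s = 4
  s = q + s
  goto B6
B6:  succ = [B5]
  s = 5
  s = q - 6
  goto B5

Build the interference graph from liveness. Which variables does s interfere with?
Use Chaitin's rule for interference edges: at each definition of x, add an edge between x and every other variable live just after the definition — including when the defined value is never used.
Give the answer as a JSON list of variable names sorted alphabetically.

Per-block:
  B0: def={q,s,x} ue=∅
  B1: def={q,x} ue={s,x}
  B2: def={q,x} ue={q}
  B3: def={s} ue={s}
  B4: def={f} ue=∅
  B5: def={s} ue={q}
  B6: def={s} ue={q}

Live sets:
  B0: in=∅ out={q,s,x}
  B1: in={s,x} out={q,s}
  B2: in={q,s} out={q,s}
  B3: in={q,s} out={q}
  B4: in=∅ out=∅
  B5: in={q} out={q}
  B6: in={q} out={q}

Interference:
  f — ∅
  q — {s,x}
  s — {q,x}
  x — {q,s}

N(s) = ["q", "x"]

Answer: ["q", "x"]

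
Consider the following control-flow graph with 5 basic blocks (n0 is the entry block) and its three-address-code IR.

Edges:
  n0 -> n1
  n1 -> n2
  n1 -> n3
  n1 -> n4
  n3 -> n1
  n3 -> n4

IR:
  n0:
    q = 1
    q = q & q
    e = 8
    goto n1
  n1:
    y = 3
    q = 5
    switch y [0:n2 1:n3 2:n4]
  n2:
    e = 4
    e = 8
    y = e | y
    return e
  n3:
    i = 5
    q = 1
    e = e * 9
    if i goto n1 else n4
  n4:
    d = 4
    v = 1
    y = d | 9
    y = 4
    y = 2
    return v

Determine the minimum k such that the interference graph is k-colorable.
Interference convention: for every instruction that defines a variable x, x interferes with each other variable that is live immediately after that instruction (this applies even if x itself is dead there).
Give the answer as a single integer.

def/use:
  n0: def={e,q} ue=∅
  n1: def={q,y} ue=∅
  n2: def={e,y} ue={y}
  n3: def={e,i,q} ue={e}
  n4: def={d,v,y} ue=∅

Backward fixpoint:
  n0 li=∅ lo={e}
  n1 li={e} lo={e,y}
  n2 li={y} lo=∅
  n3 li={e} lo={e}
  n4 li=∅ lo=∅

Interference:
  d — {v}
  e — {i,q,y}
  i — {e,q}
  q — {e,i,y}
  v — {d,y}
  y — {e,q,v}

Registers:
  {e,i,q} pairwise interfere (3-clique) ⇒ χ ≥ 3
  3-colouring: R0={e,v}  R1={d,q}  R2={i,y}
  χ = 3

Answer: 3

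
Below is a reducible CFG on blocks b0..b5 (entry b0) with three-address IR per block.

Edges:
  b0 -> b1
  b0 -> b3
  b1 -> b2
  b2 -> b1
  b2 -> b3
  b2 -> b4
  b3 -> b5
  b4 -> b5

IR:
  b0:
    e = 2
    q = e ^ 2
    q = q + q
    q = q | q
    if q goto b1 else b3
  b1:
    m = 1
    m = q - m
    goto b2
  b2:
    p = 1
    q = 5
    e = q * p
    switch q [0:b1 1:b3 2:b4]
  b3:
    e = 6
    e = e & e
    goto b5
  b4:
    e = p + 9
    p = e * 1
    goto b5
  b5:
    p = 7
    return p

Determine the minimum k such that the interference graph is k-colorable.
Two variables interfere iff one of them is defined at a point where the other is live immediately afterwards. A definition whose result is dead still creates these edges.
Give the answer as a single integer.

def/use:
  b0: {e,q} / ∅
  b1: {m} / {q}
  b2: {e,p,q} / ∅
  b3: {e} / ∅
  b4: {e,p} / {p}
  b5: {p} / ∅

Liveness:
  b0 li=∅ lo={q}
  b1 li={q} lo=∅
  b2 li=∅ lo={p,q}
  b3 li=∅ lo=∅
  b4 li={p} lo=∅
  b5 li=∅ lo=∅

Conflict graph:
  e: {p,q}
  m: {q}
  p: {e,q}
  q: {e,m,p}

Registers:
  clique {e,p,q} ⇒ need ≥ 3
  assign e→r1 m→r1 p→r2 q→r0 — no edge inside a register ⇒ χ ≤ 3
  χ = 3

Answer: 3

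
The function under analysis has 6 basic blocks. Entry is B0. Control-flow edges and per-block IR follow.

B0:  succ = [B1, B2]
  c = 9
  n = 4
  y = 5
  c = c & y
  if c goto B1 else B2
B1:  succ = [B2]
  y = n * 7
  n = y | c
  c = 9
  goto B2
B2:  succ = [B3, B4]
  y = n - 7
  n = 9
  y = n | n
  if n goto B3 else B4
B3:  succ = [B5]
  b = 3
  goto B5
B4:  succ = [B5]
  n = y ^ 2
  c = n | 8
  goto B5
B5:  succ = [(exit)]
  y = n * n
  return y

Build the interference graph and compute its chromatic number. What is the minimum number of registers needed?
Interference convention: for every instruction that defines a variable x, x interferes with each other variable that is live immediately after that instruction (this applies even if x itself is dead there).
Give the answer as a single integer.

Answer: 3

Derivation:
def/use:
  B0 def {c,n,y} use ∅
  B1 def {c,n,y} use {c,n}
  B2 def {n,y} use {n}
  B3 def {b} use ∅
  B4 def {c,n} use {y}
  B5 def {y} use {n}

Liveness:
  B0 li=∅ lo={c,n}
  B1 li={c,n} lo={n}
  B2 li={n} lo={n,y}
  B3 li={n} lo={n}
  B4 li={y} lo={n}
  B5 li={n} lo=∅

Conflict graph:
  b↔{n}
  c↔{n,y}
  n↔{b,c,y}
  y↔{c,n}

Chromatic number:
  clique {c,n,y} ⇒ need ≥ 3
  3-colouring: c0={n}  c1={b,c}  c2={y}
  χ = 3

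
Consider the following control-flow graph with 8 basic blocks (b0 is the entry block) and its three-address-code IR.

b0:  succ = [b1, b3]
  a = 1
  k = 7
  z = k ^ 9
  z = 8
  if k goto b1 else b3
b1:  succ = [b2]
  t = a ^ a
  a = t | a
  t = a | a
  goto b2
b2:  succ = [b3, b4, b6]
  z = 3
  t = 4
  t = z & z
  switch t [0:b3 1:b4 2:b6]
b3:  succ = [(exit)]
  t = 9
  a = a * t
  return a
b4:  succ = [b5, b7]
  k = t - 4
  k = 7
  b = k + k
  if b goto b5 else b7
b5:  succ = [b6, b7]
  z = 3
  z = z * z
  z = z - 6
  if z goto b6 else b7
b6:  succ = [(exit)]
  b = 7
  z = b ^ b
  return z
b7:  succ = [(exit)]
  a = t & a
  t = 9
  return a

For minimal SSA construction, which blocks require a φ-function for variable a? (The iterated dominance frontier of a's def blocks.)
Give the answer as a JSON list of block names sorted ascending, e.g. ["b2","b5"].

Answer: ["b3"]

Derivation:
idom tree: b1←b0 b2←b1 b3←b0 b4←b2 b5←b4 b6←b2 b7←b4
Dom at joins:
  b3: preds {b0,b2}: {b0} ∩ {b0,b1,b2} = {b0}; idom=b0
  b6: preds {b2,b5}: {b0,b1,b2} ∩ {b0,b1,b2,b4,b5} = {b0,b1,b2}; idom=b2
  b7: preds {b4,b5}: {b0,b1,b2,b4} ∩ {b0,b1,b2,b4,b5} = {b0,b1,b2,b4}; idom=b4

Frontier:
  join b3 pred b0: · stop@b0
  join b3 pred b2: b2→b1 stop@b0
  join b6 pred b2: · stop@b2
  join b6 pred b5: b5→b4 stop@b2
  join b7 pred b4: · stop@b4
  join b7 pred b5: b5 stop@b4
  DF(b0)=∅
  DF(b1)={b3}
  DF(b2)={b3}
  DF(b3)=∅
  DF(b4)={b6}
  DF(b5)={b6,b7}
  DF(b6)=∅
  DF(b7)=∅

φ for a: defs {b0,b1,b3,b7}
  DF⁺ = {b3}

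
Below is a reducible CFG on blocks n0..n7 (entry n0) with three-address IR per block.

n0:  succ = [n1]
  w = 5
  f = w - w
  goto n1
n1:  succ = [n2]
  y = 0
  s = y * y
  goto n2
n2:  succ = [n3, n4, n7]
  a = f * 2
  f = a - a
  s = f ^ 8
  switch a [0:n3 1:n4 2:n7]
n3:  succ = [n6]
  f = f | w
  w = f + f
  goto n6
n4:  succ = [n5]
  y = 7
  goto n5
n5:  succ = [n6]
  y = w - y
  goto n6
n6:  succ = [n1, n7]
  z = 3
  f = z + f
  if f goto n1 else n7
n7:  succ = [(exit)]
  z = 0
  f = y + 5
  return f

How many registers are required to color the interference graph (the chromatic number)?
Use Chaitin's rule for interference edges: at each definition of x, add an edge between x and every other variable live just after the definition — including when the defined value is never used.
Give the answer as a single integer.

Block summaries:
  n0: def={f,w} ue=∅
  n1: def={s,y} ue=∅
  n2: def={a,f,s} ue={f}
  n3: def={f,w} ue={f,w}
  n4: def={y} ue=∅
  n5: def={y} ue={w,y}
  n6: def={f,z} ue={f}
  n7: def={f,z} ue={y}

Liveness:
  n0 li=∅ lo={f,w}
  n1 li={f,w} lo={f,w,y}
  n2 li={f,w,y} lo={f,w,y}
  n3 li={f,w,y} lo={f,w,y}
  n4 li={f,w} lo={f,w,y}
  n5 li={f,w,y} lo={f,w,y}
  n6 li={f,w,y} lo={f,w,y}
  n7 li={y} lo=∅

Interfere edges:
  a↔{f,s,w,y}
  f↔{a,s,w,y,z}
  s↔{a,f,w,y}
  w↔{a,f,s,y,z}
  y↔{a,f,s,w,z}
  z↔{f,w,y}

Chromatic number:
  clique {a,f,s,w,y} ⇒ need ≥ 5
  assign a→c3 f→c0 s→c4 w→c1 y→c2 z→c3 — no edge inside a register ⇒ χ ≤ 5
  χ = 5

Answer: 5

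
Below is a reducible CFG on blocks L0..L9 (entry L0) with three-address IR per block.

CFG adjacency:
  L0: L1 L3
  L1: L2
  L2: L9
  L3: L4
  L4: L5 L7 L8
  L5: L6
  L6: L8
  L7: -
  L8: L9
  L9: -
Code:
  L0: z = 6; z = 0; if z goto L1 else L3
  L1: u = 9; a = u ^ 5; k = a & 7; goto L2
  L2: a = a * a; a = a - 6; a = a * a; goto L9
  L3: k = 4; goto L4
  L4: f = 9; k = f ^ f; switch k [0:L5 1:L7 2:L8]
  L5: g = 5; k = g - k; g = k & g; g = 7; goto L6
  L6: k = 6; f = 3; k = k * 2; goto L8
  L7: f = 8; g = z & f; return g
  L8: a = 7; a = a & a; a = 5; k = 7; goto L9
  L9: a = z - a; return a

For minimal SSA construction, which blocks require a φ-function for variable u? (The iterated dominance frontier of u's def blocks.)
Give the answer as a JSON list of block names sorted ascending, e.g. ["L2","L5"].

idom tree: L1←L0 L2←L1 L3←L0 L4←L3 L5←L4 L6←L5 L7←L4 L8←L4 L9←L0
Dom at joins:
  L8: preds {L4,L6}: {L0,L3,L4} ∩ {L0,L3,L4,L5,L6} = {L0,L3,L4}; idom=L4
  L9: preds {L2,L8}: {L0,L1,L2} ∩ {L0,L3,L4,L8} = {L0}; idom=L0

DF derivation:
  join L8 pred L4: · stop@L4
  join L8 pred L6: L6→L5 stop@L4
  join L9 pred L2: L2→L1 stop@L0
  join L9 pred L8: L8→L4→L3 stop@L0
  DF(L0)=∅
  DF(L1)={L9}
  DF(L2)={L9}
  DF(L3)={L9}
  DF(L4)={L9}
  DF(L5)={L8}
  DF(L6)={L8}
  DF(L7)=∅
  DF(L8)={L9}
  DF(L9)=∅

φ for u: defs {L1}
  DF⁺ = {L9}

Answer: ["L9"]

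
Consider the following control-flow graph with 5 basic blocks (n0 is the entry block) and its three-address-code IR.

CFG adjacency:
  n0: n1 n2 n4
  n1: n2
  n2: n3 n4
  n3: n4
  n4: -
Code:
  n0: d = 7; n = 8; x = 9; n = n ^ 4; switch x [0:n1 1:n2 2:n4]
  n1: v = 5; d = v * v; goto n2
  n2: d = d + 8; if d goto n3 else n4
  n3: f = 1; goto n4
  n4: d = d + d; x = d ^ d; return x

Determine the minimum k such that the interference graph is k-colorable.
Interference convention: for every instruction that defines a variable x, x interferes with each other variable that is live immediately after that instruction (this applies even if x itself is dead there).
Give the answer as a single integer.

Block summaries:
  n0: {d,n,x} / ∅
  n1: {d,v} / ∅
  n2: {d} / {d}
  n3: {f} / ∅
  n4: {d,x} / {d}

Live sets:
  live n0: ∅→{d}
  live n1: ∅→{d}
  live n2: {d}→{d}
  live n3: {d}→{d}
  live n4: {d}→∅

Interference:
  d↔{f,n,x}
  f↔{d}
  n↔{d,x}
  v↔∅
  x↔{d,n}

Chromatic number:
  clique {d,n,x} ⇒ need ≥ 3
  assign d→r0 f→r1 n→r1 v→r0 x→r2 — no edge inside a register ⇒ χ ≤ 3
  χ = 3

Answer: 3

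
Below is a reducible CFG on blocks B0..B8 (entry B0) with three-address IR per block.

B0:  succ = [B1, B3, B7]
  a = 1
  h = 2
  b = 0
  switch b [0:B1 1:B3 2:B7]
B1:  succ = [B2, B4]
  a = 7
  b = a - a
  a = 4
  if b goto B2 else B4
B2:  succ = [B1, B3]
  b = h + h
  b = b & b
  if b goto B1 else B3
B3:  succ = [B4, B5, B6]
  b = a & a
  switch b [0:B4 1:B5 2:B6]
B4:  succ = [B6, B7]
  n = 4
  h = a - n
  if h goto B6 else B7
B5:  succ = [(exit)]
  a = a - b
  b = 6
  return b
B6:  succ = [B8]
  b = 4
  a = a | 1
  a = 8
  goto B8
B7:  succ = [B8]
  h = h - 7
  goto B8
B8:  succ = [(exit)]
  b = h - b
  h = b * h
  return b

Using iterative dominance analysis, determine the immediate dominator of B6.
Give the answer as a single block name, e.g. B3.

Answer: B0

Working:
idom tree: B1←B0 B2←B1 B3←B0 B4←B0 B5←B3 B6←B0 B7←B0 B8←B0
Dom∩ at merges:
  B1: preds {B0,B2}: {B0} ∩ {B0,B1,B2} = {B0}; idom=B0
  B3: preds {B0,B2}: {B0} ∩ {B0,B1,B2} = {B0}; idom=B0
  B4: preds {B1,B3}: {B0,B1} ∩ {B0,B3} = {B0}; idom=B0
  B6: preds {B3,B4}: {B0,B3} ∩ {B0,B4} = {B0}; idom=B0
  B7: preds {B0,B4}: {B0} ∩ {B0,B4} = {B0}; idom=B0
  B8: preds {B6,B7}: {B0,B6} ∩ {B0,B7} = {B0}; idom=B0

idom(B6) = B0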